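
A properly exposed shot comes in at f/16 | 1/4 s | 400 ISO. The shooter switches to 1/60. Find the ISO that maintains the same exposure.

ISO 6400

Shutter speed: 1/4 → 1/8 → 1/15 → 1/30 → 1/60 — 4 stops faster (darker).
Need 4 stops brighter from the ISO: 400 → 800 → 1600 → 3200 → 6400.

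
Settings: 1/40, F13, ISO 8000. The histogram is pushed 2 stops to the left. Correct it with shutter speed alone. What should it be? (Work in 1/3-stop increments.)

Underexposed by 2 stops → need 2 stops brighter.
Shutter speed: 1/40 → 1/30 → 1/25 → 1/20 → 1/15 → 1/13 → 1/10.

1/10s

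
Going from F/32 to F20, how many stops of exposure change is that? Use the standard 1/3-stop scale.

f/32 → f/29 → f/25 → f/22 → f/20 — count the steps: 4 third-stops = 1 1/3 stops.

1 1/3 stops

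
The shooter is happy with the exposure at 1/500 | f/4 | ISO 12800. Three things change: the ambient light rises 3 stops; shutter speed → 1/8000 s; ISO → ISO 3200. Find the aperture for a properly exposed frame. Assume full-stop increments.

f/1.4

Scene light: 3 stops brighter.
Shutter speed: 1/500 → 1/1000 → 1/2000 → 1/4000 → 1/8000 — 4 stops faster (darker).
ISO: 12800 → 6400 → 3200 — 2 stops lower (darker).
Net so far: 3 stops darker. Aperture: f/4 → f/2.8 → f/2 → f/1.4.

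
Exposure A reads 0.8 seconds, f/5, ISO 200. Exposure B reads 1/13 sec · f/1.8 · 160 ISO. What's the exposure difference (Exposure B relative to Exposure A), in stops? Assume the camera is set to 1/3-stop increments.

Aperture: f/5 → f/4.5 → f/4 → f/3.5 → f/3.2 → f/2.8 → f/2.5 → f/2.2 → f/2 → f/1.8 — 3 stops opened up (brighter).
Shutter speed: 0.8 → 0.6 → 0.5 → 0.4 → 0.3 → 1/4 → 1/5 → 1/6 → 1/8 → 1/10 → 1/13 — 3 1/3 stops faster (darker).
ISO: 200 → 160 — 1/3 stop dropped (darker).
Net: +3 −3 1/3 −1/3 = −2/3 stops.

2/3 stop darker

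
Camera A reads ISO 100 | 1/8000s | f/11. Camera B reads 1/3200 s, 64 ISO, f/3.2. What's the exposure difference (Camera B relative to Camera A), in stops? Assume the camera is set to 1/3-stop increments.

Aperture: f/11 → f/10 → f/9 → f/8 → f/7.1 → f/6.3 → f/5.6 → f/5 → f/4.5 → f/4 → f/3.5 → f/3.2 — 3 2/3 stops larger aperture (brighter).
Shutter speed: 1/8000 → 1/6400 → 1/5000 → 1/4000 → 1/3200 — 1 1/3 stops longer (brighter).
ISO: 100 → 80 → 64 — 2/3 stop dropped (darker).
Net: +3 2/3 +1 1/3 −2/3 = +4 1/3 stops.

4 1/3 stops brighter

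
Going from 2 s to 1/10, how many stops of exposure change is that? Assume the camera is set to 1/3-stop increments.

4 1/3 stops

2 → 1.6 → 1.3 → 1 → 0.8 → 0.6 → 0.5 → 0.4 → 0.3 → 1/4 → 1/5 → 1/6 → 1/8 → 1/10 — count the steps: 13 third-stops = 4 1/3 stops.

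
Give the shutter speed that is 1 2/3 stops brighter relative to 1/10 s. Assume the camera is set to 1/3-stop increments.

0.3 s

Shutter speed: 1/10 → 1/8 → 1/6 → 1/5 → 1/4 → 0.3 — 1 2/3 stops slower (brighter).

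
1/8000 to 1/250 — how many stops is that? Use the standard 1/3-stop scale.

1/8000 → 1/6400 → 1/5000 → 1/4000 → 1/3200 → 1/2500 → 1/2000 → 1/1600 → 1/1250 → 1/1000 → 1/800 → 1/640 → 1/500 → 1/400 → 1/320 → 1/250 — count the steps: 15 third-stops = 5 stops.

5 stops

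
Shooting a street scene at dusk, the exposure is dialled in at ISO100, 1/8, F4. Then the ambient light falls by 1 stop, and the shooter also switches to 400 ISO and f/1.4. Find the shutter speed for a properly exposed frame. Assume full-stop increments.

1/125s

Scene light: 1 stop darker.
ISO: 100 → 200 → 400 — 2 stops higher (brighter).
Aperture: f/4 → f/2.8 → f/2 → f/1.4 — 3 stops opened up (brighter).
Net so far: 4 stops brighter. Shutter speed: 1/8 → 1/15 → 1/30 → 1/60 → 1/125.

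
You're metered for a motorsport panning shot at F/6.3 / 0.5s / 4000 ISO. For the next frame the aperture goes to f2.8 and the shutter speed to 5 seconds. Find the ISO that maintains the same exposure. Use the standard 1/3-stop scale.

ISO 80

Aperture: f/6.3 → f/5.6 → f/5 → f/4.5 → f/4 → f/3.5 → f/3.2 → f/2.8 — 2 1/3 stops opened up (brighter).
Shutter speed: 0.5 → 0.6 → 0.8 → 1 → 1.3 → 1.6 → 2 → 2.5 → 3.2 → 4 → 5 — 3 1/3 stops slower (brighter).
Net change so far: 5 2/3 stops brighter. Offset with the ISO: 4000 → 3200 → 2500 → 2000 → 1600 → 1250 → 1000 → 800 → 640 → 500 → 400 → 320 → 250 → 200 → 160 → 125 → 100 → 80.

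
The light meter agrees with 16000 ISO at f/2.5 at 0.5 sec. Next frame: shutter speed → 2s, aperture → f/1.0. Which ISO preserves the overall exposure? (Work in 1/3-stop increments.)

Shutter speed: 0.5 → 0.6 → 0.8 → 1 → 1.3 → 1.6 → 2 — 2 stops slower (brighter).
Aperture: f/2.5 → f/2.2 → f/2 → f/1.8 → f/1.6 → f/1.4 → f/1.2 → f/1.1 → f/1.0 — 2 2/3 stops wider (brighter).
Net change so far: 4 2/3 stops brighter. Offset with the ISO: 16000 → 12800 → 10000 → 8000 → 6400 → 5000 → 4000 → 3200 → 2500 → 2000 → 1600 → 1250 → 1000 → 800 → 640.

ISO 640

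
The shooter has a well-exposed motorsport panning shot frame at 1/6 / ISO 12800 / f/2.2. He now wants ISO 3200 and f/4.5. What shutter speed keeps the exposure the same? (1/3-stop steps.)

ISO: 12800 → 10000 → 8000 → 6400 → 5000 → 4000 → 3200 — 2 stops lower (darker).
Aperture: f/2.2 → f/2.5 → f/2.8 → f/3.2 → f/3.5 → f/4 → f/4.5 — 2 stops narrower (darker).
Net change so far: 4 stops darker. Offset with the shutter speed: 1/6 → 1/5 → 1/4 → 0.3 → 0.4 → 0.5 → 0.6 → 0.8 → 1 → 1.3 → 1.6 → 2 → 2.5.

2.5 s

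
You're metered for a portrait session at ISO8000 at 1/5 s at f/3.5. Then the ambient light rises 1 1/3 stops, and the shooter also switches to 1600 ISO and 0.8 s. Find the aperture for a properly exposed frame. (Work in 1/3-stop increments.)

Scene light: 1 1/3 stops brighter.
ISO: 8000 → 6400 → 5000 → 4000 → 3200 → 2500 → 2000 → 1600 — 2 1/3 stops dropped (darker).
Shutter speed: 1/5 → 1/4 → 0.3 → 0.4 → 0.5 → 0.6 → 0.8 — 2 stops longer (brighter).
Net so far: 1 stop brighter. Aperture: f/3.5 → f/4 → f/4.5 → f/5.

f/5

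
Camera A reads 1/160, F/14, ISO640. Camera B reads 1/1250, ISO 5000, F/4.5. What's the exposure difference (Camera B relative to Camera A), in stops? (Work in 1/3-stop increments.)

3 1/3 stops brighter

Aperture: f/14 → f/13 → f/11 → f/10 → f/9 → f/8 → f/7.1 → f/6.3 → f/5.6 → f/5 → f/4.5 — 3 1/3 stops wider (brighter).
Shutter speed: 1/160 → 1/200 → 1/250 → 1/320 → 1/400 → 1/500 → 1/640 → 1/800 → 1/1000 → 1/1250 — 3 stops faster (darker).
ISO: 640 → 800 → 1000 → 1250 → 1600 → 2000 → 2500 → 3200 → 4000 → 5000 — 3 stops higher (brighter).
Net: +3 1/3 −3 +3 = +3 1/3 stops.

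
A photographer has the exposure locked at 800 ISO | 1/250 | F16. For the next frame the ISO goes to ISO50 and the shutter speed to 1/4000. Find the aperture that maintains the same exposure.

ISO: 800 → 400 → 200 → 100 → 50 — 4 stops dropped (darker).
Shutter speed: 1/250 → 1/500 → 1/1000 → 1/2000 → 1/4000 — 4 stops faster (darker).
Net change so far: 8 stops darker. Offset with the aperture: f/16 → f/11 → f/8 → f/5.6 → f/4 → f/2.8 → f/2 → f/1.4 → f/1.0.

f/1.0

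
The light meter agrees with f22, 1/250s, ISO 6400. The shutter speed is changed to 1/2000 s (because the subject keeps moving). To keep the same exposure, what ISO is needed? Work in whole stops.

ISO 51200

Shutter speed: 1/250 → 1/500 → 1/1000 → 1/2000 — 3 stops faster (darker).
Need 3 stops brighter from the ISO: 6400 → 12800 → 25600 → 51200.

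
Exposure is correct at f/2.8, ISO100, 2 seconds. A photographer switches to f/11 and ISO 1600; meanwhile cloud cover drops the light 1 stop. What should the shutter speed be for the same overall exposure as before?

Scene light: 1 stop darker.
Aperture: f/2.8 → f/4 → f/5.6 → f/8 → f/11 — 4 stops stopped down (darker).
ISO: 100 → 200 → 400 → 800 → 1600 — 4 stops higher (brighter).
Net so far: 1 stop darker. Shutter speed: 2 → 4.

4 s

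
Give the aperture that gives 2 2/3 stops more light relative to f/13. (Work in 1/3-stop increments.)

f/5

Aperture: f/13 → f/11 → f/10 → f/9 → f/8 → f/7.1 → f/6.3 → f/5.6 → f/5 — 2 2/3 stops opened up (brighter).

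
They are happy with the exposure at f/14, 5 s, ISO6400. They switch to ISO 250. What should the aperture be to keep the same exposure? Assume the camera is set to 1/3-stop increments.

f/2.8

ISO: 6400 → 5000 → 4000 → 3200 → 2500 → 2000 → 1600 → 1250 → 1000 → 800 → 640 → 500 → 400 → 320 → 250 — 4 2/3 stops lower (darker).
Need 4 2/3 stops brighter from the aperture: f/14 → f/13 → f/11 → f/10 → f/9 → f/8 → f/7.1 → f/6.3 → f/5.6 → f/5 → f/4.5 → f/4 → f/3.5 → f/3.2 → f/2.8.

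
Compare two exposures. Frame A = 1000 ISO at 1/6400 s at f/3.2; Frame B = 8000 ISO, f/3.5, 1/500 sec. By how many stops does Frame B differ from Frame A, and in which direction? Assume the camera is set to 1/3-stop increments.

6 1/3 stops brighter

Aperture: f/3.2 → f/3.5 — 1/3 stop smaller aperture (darker).
Shutter speed: 1/6400 → 1/5000 → 1/4000 → 1/3200 → 1/2500 → 1/2000 → 1/1600 → 1/1250 → 1/1000 → 1/800 → 1/640 → 1/500 — 3 2/3 stops slower (brighter).
ISO: 1000 → 1250 → 1600 → 2000 → 2500 → 3200 → 4000 → 5000 → 6400 → 8000 — 3 stops higher (brighter).
Net: −1/3 +3 2/3 +3 = +6 1/3 stops.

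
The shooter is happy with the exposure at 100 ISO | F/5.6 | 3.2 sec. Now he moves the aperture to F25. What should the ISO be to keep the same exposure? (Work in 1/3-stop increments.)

ISO 2000

Aperture: f/5.6 → f/6.3 → f/7.1 → f/8 → f/9 → f/10 → f/11 → f/13 → f/14 → f/16 → f/18 → f/20 → f/22 → f/25 — 4 1/3 stops narrower (darker).
Need 4 1/3 stops brighter from the ISO: 100 → 125 → 160 → 200 → 250 → 320 → 400 → 500 → 640 → 800 → 1000 → 1250 → 1600 → 2000.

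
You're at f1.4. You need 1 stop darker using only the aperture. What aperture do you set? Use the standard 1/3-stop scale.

Aperture: f/1.4 → f/1.6 → f/1.8 → f/2 — 1 stop stopped down (darker).

f/2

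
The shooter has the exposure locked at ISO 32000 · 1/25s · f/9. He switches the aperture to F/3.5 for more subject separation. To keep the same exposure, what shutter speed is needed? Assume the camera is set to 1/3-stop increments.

1/160s

Aperture: f/9 → f/8 → f/7.1 → f/6.3 → f/5.6 → f/5 → f/4.5 → f/4 → f/3.5 — 2 2/3 stops opened up (brighter).
Need 2 2/3 stops darker from the shutter speed: 1/25 → 1/30 → 1/40 → 1/50 → 1/60 → 1/80 → 1/100 → 1/125 → 1/160.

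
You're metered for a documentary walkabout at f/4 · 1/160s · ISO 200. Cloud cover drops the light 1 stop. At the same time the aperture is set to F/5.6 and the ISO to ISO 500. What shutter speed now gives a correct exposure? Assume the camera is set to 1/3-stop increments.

Scene light: 1 stop darker.
Aperture: f/4 → f/4.5 → f/5 → f/5.6 — 1 stop stopped down (darker).
ISO: 200 → 250 → 320 → 400 → 500 — 1 1/3 stops raised (brighter).
Net so far: 2/3 stop darker. Shutter speed: 1/160 → 1/125 → 1/100.

1/100s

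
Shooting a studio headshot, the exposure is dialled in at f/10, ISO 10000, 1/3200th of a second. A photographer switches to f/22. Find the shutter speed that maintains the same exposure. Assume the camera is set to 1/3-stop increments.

1/640s

Aperture: f/10 → f/11 → f/13 → f/14 → f/16 → f/18 → f/20 → f/22 — 2 1/3 stops smaller aperture (darker).
Need 2 1/3 stops brighter from the shutter speed: 1/3200 → 1/2500 → 1/2000 → 1/1600 → 1/1250 → 1/1000 → 1/800 → 1/640.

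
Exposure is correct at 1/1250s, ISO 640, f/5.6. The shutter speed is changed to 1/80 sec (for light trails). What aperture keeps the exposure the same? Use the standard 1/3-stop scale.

f/22

Shutter speed: 1/1250 → 1/1000 → 1/800 → 1/640 → 1/500 → 1/400 → 1/320 → 1/250 → 1/200 → 1/160 → 1/125 → 1/100 → 1/80 — 4 stops slower (brighter).
Need 4 stops darker from the aperture: f/5.6 → f/6.3 → f/7.1 → f/8 → f/9 → f/10 → f/11 → f/13 → f/14 → f/16 → f/18 → f/20 → f/22.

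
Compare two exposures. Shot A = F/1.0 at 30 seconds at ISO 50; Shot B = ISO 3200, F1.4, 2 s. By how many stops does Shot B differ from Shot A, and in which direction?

Aperture: f/1.0 → f/1.4 — 1 stop narrower (darker).
Shutter speed: 30 → 15 → 8 → 4 → 2 — 4 stops shorter (darker).
ISO: 50 → 100 → 200 → 400 → 800 → 1600 → 3200 — 6 stops higher (brighter).
Net: −1 −4 +6 = +1 stop.

1 stop brighter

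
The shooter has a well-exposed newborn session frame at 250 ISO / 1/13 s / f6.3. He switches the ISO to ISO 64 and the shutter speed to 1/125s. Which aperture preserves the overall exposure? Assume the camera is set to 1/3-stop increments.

f/1.0

ISO: 250 → 200 → 160 → 125 → 100 → 80 → 64 — 2 stops dropped (darker).
Shutter speed: 1/13 → 1/15 → 1/20 → 1/25 → 1/30 → 1/40 → 1/50 → 1/60 → 1/80 → 1/100 → 1/125 — 3 1/3 stops faster (darker).
Net change so far: 5 1/3 stops darker. Offset with the aperture: f/6.3 → f/5.6 → f/5 → f/4.5 → f/4 → f/3.5 → f/3.2 → f/2.8 → f/2.5 → f/2.2 → f/2 → f/1.8 → f/1.6 → f/1.4 → f/1.2 → f/1.1 → f/1.0.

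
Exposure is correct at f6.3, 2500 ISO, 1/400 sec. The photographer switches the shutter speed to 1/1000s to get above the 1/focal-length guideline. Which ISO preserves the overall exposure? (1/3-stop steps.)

Shutter speed: 1/400 → 1/500 → 1/640 → 1/800 → 1/1000 — 1 1/3 stops shorter (darker).
Need 1 1/3 stops brighter from the ISO: 2500 → 3200 → 4000 → 5000 → 6400.

ISO 6400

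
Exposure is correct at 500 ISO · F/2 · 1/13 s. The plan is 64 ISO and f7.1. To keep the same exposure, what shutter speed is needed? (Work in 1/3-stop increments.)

ISO: 500 → 400 → 320 → 250 → 200 → 160 → 125 → 100 → 80 → 64 — 3 stops dropped (darker).
Aperture: f/2 → f/2.2 → f/2.5 → f/2.8 → f/3.2 → f/3.5 → f/4 → f/4.5 → f/5 → f/5.6 → f/6.3 → f/7.1 — 3 2/3 stops stopped down (darker).
Net change so far: 6 2/3 stops darker. Offset with the shutter speed: 1/13 → 1/10 → 1/8 → 1/6 → 1/5 → 1/4 → 0.3 → 0.4 → 0.5 → 0.6 → 0.8 → 1 → 1.3 → 1.6 → 2 → 2.5 → 3.2 → 4 → 5 → 6 → 8.

8 s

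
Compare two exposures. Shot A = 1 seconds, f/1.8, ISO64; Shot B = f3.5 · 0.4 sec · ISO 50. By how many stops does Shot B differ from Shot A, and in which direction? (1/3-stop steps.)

3 2/3 stops darker

Aperture: f/1.8 → f/2 → f/2.2 → f/2.5 → f/2.8 → f/3.2 → f/3.5 — 2 stops smaller aperture (darker).
Shutter speed: 1 → 0.8 → 0.6 → 0.5 → 0.4 — 1 1/3 stops shorter (darker).
ISO: 64 → 50 — 1/3 stop dropped (darker).
Net: −2 −1 1/3 −1/3 = −3 2/3 stops.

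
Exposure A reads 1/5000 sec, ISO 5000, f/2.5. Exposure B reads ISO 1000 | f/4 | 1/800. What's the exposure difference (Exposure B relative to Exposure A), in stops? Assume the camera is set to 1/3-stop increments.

1 stop darker

Aperture: f/2.5 → f/2.8 → f/3.2 → f/3.5 → f/4 — 1 1/3 stops stopped down (darker).
Shutter speed: 1/5000 → 1/4000 → 1/3200 → 1/2500 → 1/2000 → 1/1600 → 1/1250 → 1/1000 → 1/800 — 2 2/3 stops slower (brighter).
ISO: 5000 → 4000 → 3200 → 2500 → 2000 → 1600 → 1250 → 1000 — 2 1/3 stops lower (darker).
Net: −1 1/3 +2 2/3 −2 1/3 = −1 stop.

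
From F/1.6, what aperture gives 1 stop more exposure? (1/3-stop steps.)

f/1.1

Aperture: f/1.6 → f/1.4 → f/1.2 → f/1.1 — 1 stop opened up (brighter).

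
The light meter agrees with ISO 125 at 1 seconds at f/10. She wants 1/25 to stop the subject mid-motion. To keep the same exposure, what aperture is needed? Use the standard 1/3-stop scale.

f/2

Shutter speed: 1 → 0.8 → 0.6 → 0.5 → 0.4 → 0.3 → 1/4 → 1/5 → 1/6 → 1/8 → 1/10 → 1/13 → 1/15 → 1/20 → 1/25 — 4 2/3 stops faster (darker).
Need 4 2/3 stops brighter from the aperture: f/10 → f/9 → f/8 → f/7.1 → f/6.3 → f/5.6 → f/5 → f/4.5 → f/4 → f/3.5 → f/3.2 → f/2.8 → f/2.5 → f/2.2 → f/2.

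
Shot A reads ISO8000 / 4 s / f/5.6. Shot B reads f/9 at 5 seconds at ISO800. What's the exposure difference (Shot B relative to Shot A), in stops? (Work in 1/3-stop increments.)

Aperture: f/5.6 → f/6.3 → f/7.1 → f/8 → f/9 — 1 1/3 stops smaller aperture (darker).
Shutter speed: 4 → 5 — 1/3 stop longer (brighter).
ISO: 8000 → 6400 → 5000 → 4000 → 3200 → 2500 → 2000 → 1600 → 1250 → 1000 → 800 — 3 1/3 stops lower (darker).
Net: −1 1/3 +1/3 −3 1/3 = −4 1/3 stops.

4 1/3 stops darker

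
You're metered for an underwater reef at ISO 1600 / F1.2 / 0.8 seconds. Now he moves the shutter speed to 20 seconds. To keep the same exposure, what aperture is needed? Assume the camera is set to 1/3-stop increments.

Shutter speed: 0.8 → 1 → 1.3 → 1.6 → 2 → 2.5 → 3.2 → 4 → 5 → 6 → 8 → 10 → 13 → 15 → 20 — 4 2/3 stops slower (brighter).
Need 4 2/3 stops darker from the aperture: f/1.2 → f/1.4 → f/1.6 → f/1.8 → f/2 → f/2.2 → f/2.5 → f/2.8 → f/3.2 → f/3.5 → f/4 → f/4.5 → f/5 → f/5.6 → f/6.3.

f/6.3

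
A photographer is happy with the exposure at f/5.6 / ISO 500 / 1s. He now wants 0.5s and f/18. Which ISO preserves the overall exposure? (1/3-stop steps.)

Shutter speed: 1 → 0.8 → 0.6 → 0.5 — 1 stop faster (darker).
Aperture: f/5.6 → f/6.3 → f/7.1 → f/8 → f/9 → f/10 → f/11 → f/13 → f/14 → f/16 → f/18 — 3 1/3 stops stopped down (darker).
Net change so far: 4 1/3 stops darker. Offset with the ISO: 500 → 640 → 800 → 1000 → 1250 → 1600 → 2000 → 2500 → 3200 → 4000 → 5000 → 6400 → 8000 → 10000.

ISO 10000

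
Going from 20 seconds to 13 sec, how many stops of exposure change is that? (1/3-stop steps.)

20 → 15 → 13 — count the steps: 2 third-stops = 2/3 stop.

2/3 stop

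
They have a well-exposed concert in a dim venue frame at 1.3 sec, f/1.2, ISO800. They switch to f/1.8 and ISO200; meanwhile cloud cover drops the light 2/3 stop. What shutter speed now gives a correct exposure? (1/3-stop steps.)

15 s

Scene light: 2/3 stop darker.
Aperture: f/1.2 → f/1.4 → f/1.6 → f/1.8 — 1 stop narrower (darker).
ISO: 800 → 640 → 500 → 400 → 320 → 250 → 200 — 2 stops dropped (darker).
Net so far: 3 2/3 stops darker. Shutter speed: 1.3 → 1.6 → 2 → 2.5 → 3.2 → 4 → 5 → 6 → 8 → 10 → 13 → 15.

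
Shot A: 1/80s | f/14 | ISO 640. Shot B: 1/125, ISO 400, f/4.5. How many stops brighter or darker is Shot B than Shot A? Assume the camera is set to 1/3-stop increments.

Aperture: f/14 → f/13 → f/11 → f/10 → f/9 → f/8 → f/7.1 → f/6.3 → f/5.6 → f/5 → f/4.5 — 3 1/3 stops opened up (brighter).
Shutter speed: 1/80 → 1/100 → 1/125 — 2/3 stop faster (darker).
ISO: 640 → 500 → 400 — 2/3 stop dropped (darker).
Net: +3 1/3 −2/3 −2/3 = +2 stops.

2 stops brighter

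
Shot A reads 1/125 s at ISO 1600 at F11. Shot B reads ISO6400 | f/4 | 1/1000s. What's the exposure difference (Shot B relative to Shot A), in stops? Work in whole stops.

Aperture: f/11 → f/8 → f/5.6 → f/4 — 3 stops larger aperture (brighter).
Shutter speed: 1/125 → 1/250 → 1/500 → 1/1000 — 3 stops faster (darker).
ISO: 1600 → 3200 → 6400 — 2 stops higher (brighter).
Net: +3 −3 +2 = +2 stops.

2 stops brighter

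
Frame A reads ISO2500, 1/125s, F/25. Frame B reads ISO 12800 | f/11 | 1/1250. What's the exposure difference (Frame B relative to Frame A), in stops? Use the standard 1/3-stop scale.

Aperture: f/25 → f/22 → f/20 → f/18 → f/16 → f/14 → f/13 → f/11 — 2 1/3 stops wider (brighter).
Shutter speed: 1/125 → 1/160 → 1/200 → 1/250 → 1/320 → 1/400 → 1/500 → 1/640 → 1/800 → 1/1000 → 1/1250 — 3 1/3 stops faster (darker).
ISO: 2500 → 3200 → 4000 → 5000 → 6400 → 8000 → 10000 → 12800 — 2 1/3 stops raised (brighter).
Net: +2 1/3 −3 1/3 +2 1/3 = +1 1/3 stops.

1 1/3 stops brighter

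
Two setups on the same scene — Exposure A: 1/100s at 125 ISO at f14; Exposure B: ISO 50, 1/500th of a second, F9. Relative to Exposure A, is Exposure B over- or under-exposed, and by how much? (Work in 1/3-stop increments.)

2 1/3 stops darker

Aperture: f/14 → f/13 → f/11 → f/10 → f/9 — 1 1/3 stops larger aperture (brighter).
Shutter speed: 1/100 → 1/125 → 1/160 → 1/200 → 1/250 → 1/320 → 1/400 → 1/500 — 2 1/3 stops shorter (darker).
ISO: 125 → 100 → 80 → 64 → 50 — 1 1/3 stops lower (darker).
Net: +1 1/3 −2 1/3 −1 1/3 = −2 1/3 stops.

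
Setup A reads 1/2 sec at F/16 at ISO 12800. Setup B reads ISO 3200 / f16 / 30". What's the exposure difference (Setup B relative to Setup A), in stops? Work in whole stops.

4 stops brighter

Aperture: unchanged.
Shutter speed: 1/2 → 1 → 2 → 4 → 8 → 15 → 30 — 6 stops longer (brighter).
ISO: 12800 → 6400 → 3200 — 2 stops lower (darker).
Net: +6 −2 = +4 stops.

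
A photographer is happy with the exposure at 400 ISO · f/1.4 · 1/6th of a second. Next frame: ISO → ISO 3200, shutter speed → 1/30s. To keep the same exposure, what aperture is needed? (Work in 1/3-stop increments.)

f/1.8

ISO: 400 → 500 → 640 → 800 → 1000 → 1250 → 1600 → 2000 → 2500 → 3200 — 3 stops raised (brighter).
Shutter speed: 1/6 → 1/8 → 1/10 → 1/13 → 1/15 → 1/20 → 1/25 → 1/30 — 2 1/3 stops faster (darker).
Net change so far: 2/3 stop brighter. Offset with the aperture: f/1.4 → f/1.6 → f/1.8.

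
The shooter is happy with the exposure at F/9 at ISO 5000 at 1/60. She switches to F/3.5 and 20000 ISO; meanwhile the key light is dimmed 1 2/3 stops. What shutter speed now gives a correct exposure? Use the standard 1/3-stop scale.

Scene light: 1 2/3 stops darker.
Aperture: f/9 → f/8 → f/7.1 → f/6.3 → f/5.6 → f/5 → f/4.5 → f/4 → f/3.5 — 2 2/3 stops wider (brighter).
ISO: 5000 → 6400 → 8000 → 10000 → 12800 → 16000 → 20000 — 2 stops higher (brighter).
Net so far: 3 stops brighter. Shutter speed: 1/60 → 1/80 → 1/100 → 1/125 → 1/160 → 1/200 → 1/250 → 1/320 → 1/400 → 1/500.

1/500s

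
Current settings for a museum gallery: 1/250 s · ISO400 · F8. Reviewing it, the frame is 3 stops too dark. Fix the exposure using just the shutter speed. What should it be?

1/30s

Underexposed by 3 stops → need 3 stops brighter.
Shutter speed: 1/250 → 1/125 → 1/60 → 1/30.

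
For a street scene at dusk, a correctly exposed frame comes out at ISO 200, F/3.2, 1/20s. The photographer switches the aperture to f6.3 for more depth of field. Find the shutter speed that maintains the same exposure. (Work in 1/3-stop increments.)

1/5s

Aperture: f/3.2 → f/3.5 → f/4 → f/4.5 → f/5 → f/5.6 → f/6.3 — 2 stops stopped down (darker).
Need 2 stops brighter from the shutter speed: 1/20 → 1/15 → 1/13 → 1/10 → 1/8 → 1/6 → 1/5.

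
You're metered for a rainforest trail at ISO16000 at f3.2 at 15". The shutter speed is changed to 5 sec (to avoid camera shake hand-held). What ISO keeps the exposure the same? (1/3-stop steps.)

ISO 51200

Shutter speed: 15 → 13 → 10 → 8 → 6 → 5 — 1 2/3 stops faster (darker).
Need 1 2/3 stops brighter from the ISO: 16000 → 20000 → 25600 → 32000 → 40000 → 51200.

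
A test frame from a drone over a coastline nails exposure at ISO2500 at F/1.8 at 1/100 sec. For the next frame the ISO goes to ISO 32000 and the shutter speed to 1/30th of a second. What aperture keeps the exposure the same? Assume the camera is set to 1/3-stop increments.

f/11

ISO: 2500 → 3200 → 4000 → 5000 → 6400 → 8000 → 10000 → 12800 → 16000 → 20000 → 25600 → 32000 — 3 2/3 stops higher (brighter).
Shutter speed: 1/100 → 1/80 → 1/60 → 1/50 → 1/40 → 1/30 — 1 2/3 stops longer (brighter).
Net change so far: 5 1/3 stops brighter. Offset with the aperture: f/1.8 → f/2 → f/2.2 → f/2.5 → f/2.8 → f/3.2 → f/3.5 → f/4 → f/4.5 → f/5 → f/5.6 → f/6.3 → f/7.1 → f/8 → f/9 → f/10 → f/11.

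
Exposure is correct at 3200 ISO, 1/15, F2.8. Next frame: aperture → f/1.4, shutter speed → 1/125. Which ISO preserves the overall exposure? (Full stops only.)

ISO 6400

Aperture: f/2.8 → f/2 → f/1.4 — 2 stops opened up (brighter).
Shutter speed: 1/15 → 1/30 → 1/60 → 1/125 — 3 stops faster (darker).
Net change so far: 1 stop darker. Offset with the ISO: 3200 → 6400.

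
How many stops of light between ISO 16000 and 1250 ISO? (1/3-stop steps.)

3 2/3 stops

16000 → 12800 → 10000 → 8000 → 6400 → 5000 → 4000 → 3200 → 2500 → 2000 → 1600 → 1250 — count the steps: 11 third-stops = 3 2/3 stops.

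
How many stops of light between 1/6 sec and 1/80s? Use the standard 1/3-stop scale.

1/6 → 1/8 → 1/10 → 1/13 → 1/15 → 1/20 → 1/25 → 1/30 → 1/40 → 1/50 → 1/60 → 1/80 — count the steps: 11 third-stops = 3 2/3 stops.

3 2/3 stops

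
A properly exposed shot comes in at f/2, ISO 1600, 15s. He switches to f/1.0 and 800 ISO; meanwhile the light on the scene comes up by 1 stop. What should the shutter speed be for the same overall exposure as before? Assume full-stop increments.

4 s

Scene light: 1 stop brighter.
Aperture: f/2 → f/1.4 → f/1.0 — 2 stops larger aperture (brighter).
ISO: 1600 → 800 — 1 stop dropped (darker).
Net so far: 2 stops brighter. Shutter speed: 15 → 8 → 4.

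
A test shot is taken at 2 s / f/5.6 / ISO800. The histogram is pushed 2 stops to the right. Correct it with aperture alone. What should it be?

Overexposed by 2 stops → need 2 stops darker.
Aperture: f/5.6 → f/8 → f/11.

f/11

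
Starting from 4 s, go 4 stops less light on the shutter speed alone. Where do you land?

Shutter speed: 4 → 2 → 1 → 1/2 → 1/4 — 4 stops shorter (darker).

1/4s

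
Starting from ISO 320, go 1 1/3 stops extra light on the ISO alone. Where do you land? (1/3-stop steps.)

ISO 800

ISO: 320 → 400 → 500 → 640 → 800 — 1 1/3 stops higher (brighter).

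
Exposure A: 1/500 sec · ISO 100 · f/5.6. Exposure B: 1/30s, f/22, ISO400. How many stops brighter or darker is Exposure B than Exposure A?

2 stops brighter

Aperture: f/5.6 → f/8 → f/11 → f/16 → f/22 — 4 stops stopped down (darker).
Shutter speed: 1/500 → 1/250 → 1/125 → 1/60 → 1/30 — 4 stops slower (brighter).
ISO: 100 → 200 → 400 — 2 stops higher (brighter).
Net: −4 +4 +2 = +2 stops.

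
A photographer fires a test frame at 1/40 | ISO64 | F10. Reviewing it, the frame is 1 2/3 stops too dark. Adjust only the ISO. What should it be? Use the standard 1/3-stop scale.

Underexposed by 1 2/3 stops → need 1 2/3 stops brighter.
ISO: 64 → 80 → 100 → 125 → 160 → 200.

ISO 200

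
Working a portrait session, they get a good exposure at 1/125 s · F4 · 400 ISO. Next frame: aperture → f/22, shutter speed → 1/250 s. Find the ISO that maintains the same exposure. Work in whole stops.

Aperture: f/4 → f/5.6 → f/8 → f/11 → f/16 → f/22 — 5 stops stopped down (darker).
Shutter speed: 1/125 → 1/250 — 1 stop faster (darker).
Net change so far: 6 stops darker. Offset with the ISO: 400 → 800 → 1600 → 3200 → 6400 → 12800 → 25600.

ISO 25600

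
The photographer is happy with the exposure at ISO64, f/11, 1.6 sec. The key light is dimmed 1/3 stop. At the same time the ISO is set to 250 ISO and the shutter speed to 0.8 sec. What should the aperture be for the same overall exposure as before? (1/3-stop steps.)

f/14

Scene light: 1/3 stop darker.
ISO: 64 → 80 → 100 → 125 → 160 → 200 → 250 — 2 stops higher (brighter).
Shutter speed: 1.6 → 1.3 → 1 → 0.8 — 1 stop shorter (darker).
Net so far: 2/3 stop brighter. Aperture: f/11 → f/13 → f/14.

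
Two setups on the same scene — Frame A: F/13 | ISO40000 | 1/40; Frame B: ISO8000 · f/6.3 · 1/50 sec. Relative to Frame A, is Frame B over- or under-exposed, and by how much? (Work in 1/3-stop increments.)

Aperture: f/13 → f/11 → f/10 → f/9 → f/8 → f/7.1 → f/6.3 — 2 stops opened up (brighter).
Shutter speed: 1/40 → 1/50 — 1/3 stop faster (darker).
ISO: 40000 → 32000 → 25600 → 20000 → 16000 → 12800 → 10000 → 8000 — 2 1/3 stops dropped (darker).
Net: +2 −1/3 −2 1/3 = −2/3 stops.

2/3 stop darker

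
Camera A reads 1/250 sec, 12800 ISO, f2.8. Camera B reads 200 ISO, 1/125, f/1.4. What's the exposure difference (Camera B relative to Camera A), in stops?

Aperture: f/2.8 → f/2 → f/1.4 — 2 stops larger aperture (brighter).
Shutter speed: 1/250 → 1/125 — 1 stop slower (brighter).
ISO: 12800 → 6400 → 3200 → 1600 → 800 → 400 → 200 — 6 stops dropped (darker).
Net: +2 +1 −6 = −3 stops.

3 stops darker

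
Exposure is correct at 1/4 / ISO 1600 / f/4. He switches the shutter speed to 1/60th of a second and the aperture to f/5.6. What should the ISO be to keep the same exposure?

ISO 51200

Shutter speed: 1/4 → 1/8 → 1/15 → 1/30 → 1/60 — 4 stops shorter (darker).
Aperture: f/4 → f/5.6 — 1 stop stopped down (darker).
Net change so far: 5 stops darker. Offset with the ISO: 1600 → 3200 → 6400 → 12800 → 25600 → 51200.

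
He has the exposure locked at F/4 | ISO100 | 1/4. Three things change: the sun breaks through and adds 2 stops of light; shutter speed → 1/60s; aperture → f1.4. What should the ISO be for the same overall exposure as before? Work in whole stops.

Scene light: 2 stops brighter.
Shutter speed: 1/4 → 1/8 → 1/15 → 1/30 → 1/60 — 4 stops shorter (darker).
Aperture: f/4 → f/2.8 → f/2 → f/1.4 — 3 stops opened up (brighter).
Net so far: 1 stop brighter. ISO: 100 → 50.

ISO 50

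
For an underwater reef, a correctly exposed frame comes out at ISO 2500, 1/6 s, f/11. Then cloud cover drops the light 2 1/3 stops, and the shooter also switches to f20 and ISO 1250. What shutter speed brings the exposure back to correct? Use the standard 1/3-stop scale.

5 s

Scene light: 2 1/3 stops darker.
Aperture: f/11 → f/13 → f/14 → f/16 → f/18 → f/20 — 1 2/3 stops stopped down (darker).
ISO: 2500 → 2000 → 1600 → 1250 — 1 stop lower (darker).
Net so far: 5 stops darker. Shutter speed: 1/6 → 1/5 → 1/4 → 0.3 → 0.4 → 0.5 → 0.6 → 0.8 → 1 → 1.3 → 1.6 → 2 → 2.5 → 3.2 → 4 → 5.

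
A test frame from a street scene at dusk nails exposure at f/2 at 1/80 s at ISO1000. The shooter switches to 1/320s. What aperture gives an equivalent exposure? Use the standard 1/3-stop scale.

Shutter speed: 1/80 → 1/100 → 1/125 → 1/160 → 1/200 → 1/250 → 1/320 — 2 stops faster (darker).
Need 2 stops brighter from the aperture: f/2 → f/1.8 → f/1.6 → f/1.4 → f/1.2 → f/1.1 → f/1.0.

f/1.0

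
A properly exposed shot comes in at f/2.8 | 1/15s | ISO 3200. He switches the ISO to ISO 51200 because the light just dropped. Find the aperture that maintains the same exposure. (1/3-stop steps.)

f/11

ISO: 3200 → 4000 → 5000 → 6400 → 8000 → 10000 → 12800 → 16000 → 20000 → 25600 → 32000 → 40000 → 51200 — 4 stops raised (brighter).
Need 4 stops darker from the aperture: f/2.8 → f/3.2 → f/3.5 → f/4 → f/4.5 → f/5 → f/5.6 → f/6.3 → f/7.1 → f/8 → f/9 → f/10 → f/11.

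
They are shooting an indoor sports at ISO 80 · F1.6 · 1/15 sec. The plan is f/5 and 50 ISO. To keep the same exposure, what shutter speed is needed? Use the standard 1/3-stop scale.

Aperture: f/1.6 → f/1.8 → f/2 → f/2.2 → f/2.5 → f/2.8 → f/3.2 → f/3.5 → f/4 → f/4.5 → f/5 — 3 1/3 stops stopped down (darker).
ISO: 80 → 64 → 50 — 2/3 stop lower (darker).
Net change so far: 4 stops darker. Offset with the shutter speed: 1/15 → 1/13 → 1/10 → 1/8 → 1/6 → 1/5 → 1/4 → 0.3 → 0.4 → 0.5 → 0.6 → 0.8 → 1.

1 s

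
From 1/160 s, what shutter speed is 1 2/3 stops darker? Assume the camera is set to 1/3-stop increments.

Shutter speed: 1/160 → 1/200 → 1/250 → 1/320 → 1/400 → 1/500 — 1 2/3 stops shorter (darker).

1/500s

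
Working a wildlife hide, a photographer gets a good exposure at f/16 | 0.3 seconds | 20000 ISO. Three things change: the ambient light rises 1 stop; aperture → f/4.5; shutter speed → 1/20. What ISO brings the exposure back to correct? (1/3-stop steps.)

ISO 5000

Scene light: 1 stop brighter.
Aperture: f/16 → f/14 → f/13 → f/11 → f/10 → f/9 → f/8 → f/7.1 → f/6.3 → f/5.6 → f/5 → f/4.5 — 3 2/3 stops wider (brighter).
Shutter speed: 0.3 → 1/4 → 1/5 → 1/6 → 1/8 → 1/10 → 1/13 → 1/15 → 1/20 — 2 2/3 stops shorter (darker).
Net so far: 2 stops brighter. ISO: 20000 → 16000 → 12800 → 10000 → 8000 → 6400 → 5000.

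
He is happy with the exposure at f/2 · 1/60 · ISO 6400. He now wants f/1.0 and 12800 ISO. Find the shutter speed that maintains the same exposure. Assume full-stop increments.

1/500s

Aperture: f/2 → f/1.4 → f/1.0 — 2 stops larger aperture (brighter).
ISO: 6400 → 12800 — 1 stop raised (brighter).
Net change so far: 3 stops brighter. Offset with the shutter speed: 1/60 → 1/125 → 1/250 → 1/500.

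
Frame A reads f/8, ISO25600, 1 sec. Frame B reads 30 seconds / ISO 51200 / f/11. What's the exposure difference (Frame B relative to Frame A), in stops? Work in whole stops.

5 stops brighter

Aperture: f/8 → f/11 — 1 stop stopped down (darker).
Shutter speed: 1 → 2 → 4 → 8 → 15 → 30 — 5 stops slower (brighter).
ISO: 25600 → 51200 — 1 stop raised (brighter).
Net: −1 +5 +1 = +5 stops.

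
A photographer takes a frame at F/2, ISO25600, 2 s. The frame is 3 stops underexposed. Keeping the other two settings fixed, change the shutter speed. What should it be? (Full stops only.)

15 s

Underexposed by 3 stops → need 3 stops brighter.
Shutter speed: 2 → 4 → 8 → 15.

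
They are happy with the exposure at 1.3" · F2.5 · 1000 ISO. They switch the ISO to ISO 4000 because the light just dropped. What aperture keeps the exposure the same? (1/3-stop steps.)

f/5

ISO: 1000 → 1250 → 1600 → 2000 → 2500 → 3200 → 4000 — 2 stops higher (brighter).
Need 2 stops darker from the aperture: f/2.5 → f/2.8 → f/3.2 → f/3.5 → f/4 → f/4.5 → f/5.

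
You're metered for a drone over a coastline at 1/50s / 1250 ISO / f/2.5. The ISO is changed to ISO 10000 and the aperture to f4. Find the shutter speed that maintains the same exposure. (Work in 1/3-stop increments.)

ISO: 1250 → 1600 → 2000 → 2500 → 3200 → 4000 → 5000 → 6400 → 8000 → 10000 — 3 stops raised (brighter).
Aperture: f/2.5 → f/2.8 → f/3.2 → f/3.5 → f/4 — 1 1/3 stops stopped down (darker).
Net change so far: 1 2/3 stops brighter. Offset with the shutter speed: 1/50 → 1/60 → 1/80 → 1/100 → 1/125 → 1/160.

1/160s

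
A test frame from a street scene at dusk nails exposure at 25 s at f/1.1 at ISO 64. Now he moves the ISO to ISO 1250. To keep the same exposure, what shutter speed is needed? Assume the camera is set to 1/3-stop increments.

ISO: 64 → 80 → 100 → 125 → 160 → 200 → 250 → 320 → 400 → 500 → 640 → 800 → 1000 → 1250 — 4 1/3 stops raised (brighter).
Need 4 1/3 stops darker from the shutter speed: 25 → 20 → 15 → 13 → 10 → 8 → 6 → 5 → 4 → 3.2 → 2.5 → 2 → 1.6 → 1.3.

1.3 s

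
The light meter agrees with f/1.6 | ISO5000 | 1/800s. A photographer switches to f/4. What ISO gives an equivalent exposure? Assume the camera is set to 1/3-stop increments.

ISO 32000

Aperture: f/1.6 → f/1.8 → f/2 → f/2.2 → f/2.5 → f/2.8 → f/3.2 → f/3.5 → f/4 — 2 2/3 stops stopped down (darker).
Need 2 2/3 stops brighter from the ISO: 5000 → 6400 → 8000 → 10000 → 12800 → 16000 → 20000 → 25600 → 32000.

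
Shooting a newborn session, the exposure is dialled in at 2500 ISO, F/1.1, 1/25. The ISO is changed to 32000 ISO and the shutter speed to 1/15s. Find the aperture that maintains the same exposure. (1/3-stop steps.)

f/5

ISO: 2500 → 3200 → 4000 → 5000 → 6400 → 8000 → 10000 → 12800 → 16000 → 20000 → 25600 → 32000 — 3 2/3 stops higher (brighter).
Shutter speed: 1/25 → 1/20 → 1/15 — 2/3 stop longer (brighter).
Net change so far: 4 1/3 stops brighter. Offset with the aperture: f/1.1 → f/1.2 → f/1.4 → f/1.6 → f/1.8 → f/2 → f/2.2 → f/2.5 → f/2.8 → f/3.2 → f/3.5 → f/4 → f/4.5 → f/5.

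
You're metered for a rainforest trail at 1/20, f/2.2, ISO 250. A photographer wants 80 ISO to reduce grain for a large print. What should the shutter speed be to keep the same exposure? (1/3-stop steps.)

1/6s

ISO: 250 → 200 → 160 → 125 → 100 → 80 — 1 2/3 stops dropped (darker).
Need 1 2/3 stops brighter from the shutter speed: 1/20 → 1/15 → 1/13 → 1/10 → 1/8 → 1/6.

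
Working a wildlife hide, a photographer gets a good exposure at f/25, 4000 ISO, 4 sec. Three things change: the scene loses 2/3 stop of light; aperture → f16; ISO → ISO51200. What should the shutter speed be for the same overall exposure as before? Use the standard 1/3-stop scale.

Scene light: 2/3 stop darker.
Aperture: f/25 → f/22 → f/20 → f/18 → f/16 — 1 1/3 stops larger aperture (brighter).
ISO: 4000 → 5000 → 6400 → 8000 → 10000 → 12800 → 16000 → 20000 → 25600 → 32000 → 40000 → 51200 — 3 2/3 stops raised (brighter).
Net so far: 4 1/3 stops brighter. Shutter speed: 4 → 3.2 → 2.5 → 2 → 1.6 → 1.3 → 1 → 0.8 → 0.6 → 0.5 → 0.4 → 0.3 → 1/4 → 1/5.

1/5s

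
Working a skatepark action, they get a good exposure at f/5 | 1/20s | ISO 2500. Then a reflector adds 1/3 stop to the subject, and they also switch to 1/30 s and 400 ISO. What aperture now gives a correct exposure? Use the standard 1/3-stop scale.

Scene light: 1/3 stop brighter.
Shutter speed: 1/20 → 1/25 → 1/30 — 2/3 stop faster (darker).
ISO: 2500 → 2000 → 1600 → 1250 → 1000 → 800 → 640 → 500 → 400 — 2 2/3 stops dropped (darker).
Net so far: 3 stops darker. Aperture: f/5 → f/4.5 → f/4 → f/3.5 → f/3.2 → f/2.8 → f/2.5 → f/2.2 → f/2 → f/1.8.

f/1.8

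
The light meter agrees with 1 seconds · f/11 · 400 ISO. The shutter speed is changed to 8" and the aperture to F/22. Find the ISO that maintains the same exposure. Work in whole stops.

ISO 200

Shutter speed: 1 → 2 → 4 → 8 — 3 stops longer (brighter).
Aperture: f/11 → f/16 → f/22 — 2 stops smaller aperture (darker).
Net change so far: 1 stop brighter. Offset with the ISO: 400 → 200.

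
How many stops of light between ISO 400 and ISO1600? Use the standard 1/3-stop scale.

2 stops

400 → 500 → 640 → 800 → 1000 → 1250 → 1600 — count the steps: 6 third-stops = 2 stops.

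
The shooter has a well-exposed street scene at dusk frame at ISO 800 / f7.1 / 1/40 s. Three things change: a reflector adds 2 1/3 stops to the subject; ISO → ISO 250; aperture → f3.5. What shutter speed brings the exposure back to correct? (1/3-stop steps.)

Scene light: 2 1/3 stops brighter.
ISO: 800 → 640 → 500 → 400 → 320 → 250 — 1 2/3 stops dropped (darker).
Aperture: f/7.1 → f/6.3 → f/5.6 → f/5 → f/4.5 → f/4 → f/3.5 — 2 stops opened up (brighter).
Net so far: 2 2/3 stops brighter. Shutter speed: 1/40 → 1/50 → 1/60 → 1/80 → 1/100 → 1/125 → 1/160 → 1/200 → 1/250.

1/250s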